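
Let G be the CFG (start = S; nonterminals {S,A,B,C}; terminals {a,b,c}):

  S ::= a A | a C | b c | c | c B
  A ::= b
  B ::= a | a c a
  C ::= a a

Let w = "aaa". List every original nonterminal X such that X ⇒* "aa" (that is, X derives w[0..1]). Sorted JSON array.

Convert to CNF:
  S -> T0 A | T0 C | T1 B | T2 T1 | c
  A -> b
  B -> T0 X3 | a
  C -> T0 T0
  T0 -> a
  T1 -> c
  T2 -> b
  X3 -> T1 T0

CYK table (by increasing span), restricted to cells inside w[0..1]:
  cell(0,0) a: {B,T0}  orig:{B}
  cell(1,1) a: {B,T0}  orig:{B}
  cell(0,1) aa: {C}

Original NTs in T[0,1] deriving "aa": ["C"]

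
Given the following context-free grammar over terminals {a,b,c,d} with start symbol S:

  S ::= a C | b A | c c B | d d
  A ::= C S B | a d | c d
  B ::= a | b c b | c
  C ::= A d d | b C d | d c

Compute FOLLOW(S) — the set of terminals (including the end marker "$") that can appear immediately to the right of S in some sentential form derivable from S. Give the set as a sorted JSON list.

FIRST sets, iterate to fixpoint:
[1]
  A via A→a d: +{a}
  A via A→c d: +{c}
  B via B→a: +{a}
  B via B→b c b: +{b}
  B via B→c: +{c}
  C via C→A d d: +{a,c}
  C via C→b C d: +{b}
  C via C→d c: +{d}
  S via S→a C: +{a}
  S via S→b A: +{b}
  S via S→c c B: +{c}
  S via S→d d: +{d}
  FIRST(S)={a,b,c,d}  FIRST(A)={a,c}  FIRST(B)={a,b,c}  FIRST(C)={a,b,c,d}
[2]
  A via A→C S B: +{b,d}
  FIRST(S)={a,b,c,d}  FIRST(A)={a,b,c,d}  FIRST(B)={a,b,c}  FIRST(C)={a,b,c,d}
[3] done
  FIRST(S)={a,b,c,d}  FIRST(A)={a,b,c,d}  FIRST(B)={a,b,c}  FIRST(C)={a,b,c,d}

Compute FOLLOW by fixpoint:
seed FOLLOW(S) with $
iter 1:
  A→C S B: FOLLOW(C) ⊇ FIRST(S) = {a,b,c,d}; new: +{a,b,c,d}
  A→C S B: FOLLOW(S) ⊇ FIRST(B) = {a,b,c}; new: +{a,b,c}
  C→A d d: FOLLOW(A) ⊇ FIRST(d) = {d}; new: +{d}
  S→a C: FOLLOW(C) ⊇ FOLLOW(S) ⊇ {$,a,b,c}; new: +{$}
  S→b A: FOLLOW(A) ⊇ FOLLOW(S) ⊇ {$,a,b,c}; new: +{$,a,b,c}
  S→c c B: FOLLOW(B) ⊇ FOLLOW(S) ⊇ {$,a,b,c}; new: +{$,a,b,c}
  S: {$,a,b,c}  A: {$,a,b,c,d}  B: {$,a,b,c}  C: {$,a,b,c,d}
iter 2:
  A→C S B: FOLLOW(B) ⊇ FOLLOW(A) ⊇ {$,a,b,c,d}; new: +{d}
  S: {$,a,b,c}  A: {$,a,b,c,d}  B: {$,a,b,c,d}  C: {$,a,b,c,d}
iter 3: (stable)
  S: {$,a,b,c}  A: {$,a,b,c,d}  B: {$,a,b,c,d}  C: {$,a,b,c,d}

FOLLOW(S) = ["$", "a", "b", "c"]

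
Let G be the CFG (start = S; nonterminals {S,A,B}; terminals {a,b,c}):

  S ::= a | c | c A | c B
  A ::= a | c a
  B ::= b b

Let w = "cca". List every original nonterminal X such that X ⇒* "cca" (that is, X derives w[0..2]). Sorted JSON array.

CNF form of G:
  S -> T0 A | T0 B | a | c
  A -> T0 T1 | a
  B -> T2 T2
  T0 -> c
  T1 -> a
  T2 -> b

CYK fill, restricted to cells inside w[0..2]:
  cell(0,0) c: {S,T0}  orig:{S}
  cell(1,1) c: {S,T0}  orig:{S}
  cell(2,2) a: {A,S,T1}  orig:{A,S}
  cell(0,1) cc: ∅
  cell(1,2) ca: {A,S}
  cell(0,2) cca: {S}

Original NTs in T[0,2] deriving "cca": ["S"]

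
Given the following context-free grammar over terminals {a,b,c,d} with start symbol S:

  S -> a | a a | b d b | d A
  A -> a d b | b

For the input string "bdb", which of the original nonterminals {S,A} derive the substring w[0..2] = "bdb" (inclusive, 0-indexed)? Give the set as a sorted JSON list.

CNF form of G:
  S -> T0 T0 | T1 A | T2 X4 | a
  A -> T0 X3 | b
  T0 -> a
  T1 -> d
  T2 -> b
  X3 -> T1 T2
  X4 -> T1 T2

Fill CYK table bottom-up — only the sub-triangle for w[0..2]:
  [0..0]={A,T2}  "b"  orig:{A}
  [1..1]={T1}  "d"  orig:{}
  [2..2]={A,T2}  "b"  orig:{A}
  [0..1]=∅  "bd"
  [1..2]={S,X3,X4}  "db"  orig:{S}
  [0..2]={S}  "bdb"

Original NTs in T[0,2] deriving "bdb": ["S"]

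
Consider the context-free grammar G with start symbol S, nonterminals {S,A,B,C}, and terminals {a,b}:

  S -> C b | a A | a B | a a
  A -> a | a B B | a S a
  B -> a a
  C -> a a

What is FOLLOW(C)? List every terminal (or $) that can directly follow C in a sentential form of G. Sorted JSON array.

Compute FIRST by fixpoint:
iter 1:
  A via A→a: +{a}
  B via B→a a: +{a}
  C via C→a a: +{a}
  S via S→C b: +{a}
  FIRST(S)={a}  FIRST(A)={a}  FIRST(B)={a}  FIRST(C)={a}
iter 2: (no change)
  FIRST(S)={a}  FIRST(A)={a}  FIRST(B)={a}  FIRST(C)={a}

FOLLOW iteration:
seed FOLLOW(S) with $
[1]
  A→a B B: FOLLOW(B) ⊇ FIRST(B) = {a}; new: +{a}
  A→a S a: FOLLOW(S) ⊇ FIRST(a) = {a}; new: +{a}
  S→C b: FOLLOW(C) ⊇ FIRST(b) = {b}; new: +{b}
  S→a A: FOLLOW(A) ⊇ FOLLOW(S) ⊇ {$,a}; new: +{$,a}
  S→a B: FOLLOW(B) ⊇ FOLLOW(S) ⊇ {$,a}; new: +{$}
  FOLLOW[S]={$,a}  FOLLOW[A]={$,a}  FOLLOW[B]={$,a}  FOLLOW[C]={b}
[2] done
  FOLLOW[S]={$,a}  FOLLOW[A]={$,a}  FOLLOW[B]={$,a}  FOLLOW[C]={b}

FOLLOW(C) = ["b"]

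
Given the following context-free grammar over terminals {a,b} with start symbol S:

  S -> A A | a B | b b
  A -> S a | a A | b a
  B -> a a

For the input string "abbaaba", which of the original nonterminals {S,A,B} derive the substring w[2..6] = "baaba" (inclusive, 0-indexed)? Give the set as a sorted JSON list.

Convert to CNF:
  S -> A A | T0 B | T1 T1
  A -> S T0 | T0 A | T1 T0
  B -> T0 T0
  T0 -> a
  T1 -> b

Fill CYK table bottom-up (cells [i..j] with 2 ≤ i ≤ j ≤ 6 only):
  cell(2,2) b: {T1}  orig:{}
  cell(3,3) a: {T0}  orig:{}
  cell(4,4) a: {T0}  orig:{}
  cell(5,5) b: {T1}  orig:{}
  cell(6,6) a: {T0}  orig:{}
  cell(2,3) ba: {A}
  cell(3,4) aa: {B}
  cell(4,5) ab: ∅
  cell(5,6) ba: {A}
  cell(2,4) baa: ∅
  cell(3,5) aab: ∅
  cell(4,6) aba: {A}
  cell(2,5) baab: ∅
  cell(3,6) aaba: {A}
  cell(2,6) baaba: {S}

Original NTs in T[2,6] deriving "baaba": ["S"]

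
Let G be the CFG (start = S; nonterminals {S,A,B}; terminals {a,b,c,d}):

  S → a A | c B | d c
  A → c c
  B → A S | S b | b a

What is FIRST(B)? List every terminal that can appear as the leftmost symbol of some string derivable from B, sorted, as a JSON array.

FIRST sets, iterate to fixpoint:
round 1:
  A via A→c c: +{c}
  B via B→A S: +{c}
  B via B→b a: +{b}
  S via S→a A: +{a}
  S via S→c B: +{c}
  S via S→d c: +{d}
  FIRST(S)={a,c,d}  FIRST(A)={c}  FIRST(B)={b,c}
round 2:
  B via B→S b: +{a,d}
  FIRST(S)={a,c,d}  FIRST(A)={c}  FIRST(B)={a,b,c,d}
round 3: (no change)
  FIRST(S)={a,c,d}  FIRST(A)={c}  FIRST(B)={a,b,c,d}

FIRST(B) = ["a", "b", "c", "d"]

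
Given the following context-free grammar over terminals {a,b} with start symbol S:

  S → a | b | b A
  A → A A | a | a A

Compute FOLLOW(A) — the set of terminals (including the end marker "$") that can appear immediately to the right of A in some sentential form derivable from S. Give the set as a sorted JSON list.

FIRST sets, iterate to fixpoint:
iter 1:
  A via A→a: +{a}
  S via S→a: +{a}
  S via S→b: +{b}
  FIRST(S)={a,b}  FIRST(A)={a}
iter 2: done
  FIRST(S)={a,b}  FIRST(A)={a}

Compute FOLLOW by fixpoint:
initialize: $ ∈ FOLLOW(S)
[1]
  A→A A: FOLLOW(A) ⊇ FIRST(A) = {a}; new: +{a}
  S→b A: FOLLOW(A) ⊇ FOLLOW(S) ⊇ {$}; new: +{$}
  FOLLOW(S)={$}  FOLLOW(A)={$,a}
[2] done
  FOLLOW(S)={$}  FOLLOW(A)={$,a}

FOLLOW(A) = ["$", "a"]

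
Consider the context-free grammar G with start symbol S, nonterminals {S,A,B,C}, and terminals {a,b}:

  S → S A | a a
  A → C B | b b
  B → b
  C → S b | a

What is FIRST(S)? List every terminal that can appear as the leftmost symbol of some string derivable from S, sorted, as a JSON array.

FIRST iteration:
[1]
  A via A→b b: +{b}
  B via B→b: +{b}
  C via C→a: +{a}
  S via S→a a: +{a}
  FIRST(S)={a}  FIRST(A)={b}  FIRST(B)={b}  FIRST(C)={a}
[2]
  A via A→C B: +{a}
  FIRST(S)={a}  FIRST(A)={a,b}  FIRST(B)={b}  FIRST(C)={a}
[3] — fixpoint
  FIRST(S)={a}  FIRST(A)={a,b}  FIRST(B)={b}  FIRST(C)={a}

FIRST(S) = ["a"]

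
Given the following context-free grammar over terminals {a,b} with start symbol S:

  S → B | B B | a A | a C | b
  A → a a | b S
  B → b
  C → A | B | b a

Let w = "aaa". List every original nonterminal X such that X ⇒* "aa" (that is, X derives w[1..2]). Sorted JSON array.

Convert to CNF:
  S -> B B | T0 A | T0 C | b
  A -> T0 T0 | T1 S
  B -> b
  C -> T0 T0 | T1 S | T1 T0 | b
  T0 -> a
  T1 -> b

CYK table (by increasing span) (cells [i..j] with 1 ≤ i ≤ j ≤ 2 only):
  [1..1]={T0}  "a"  orig:{}
  [2..2]={T0}  "a"  orig:{}
  [1..2]={A,C}  "aa"

Original NTs in T[1,2] deriving "aa": ["A", "C"]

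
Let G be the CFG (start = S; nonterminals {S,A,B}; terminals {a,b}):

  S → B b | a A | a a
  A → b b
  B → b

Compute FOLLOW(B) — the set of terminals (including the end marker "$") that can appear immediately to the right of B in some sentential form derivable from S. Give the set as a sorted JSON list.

Compute FIRST by fixpoint:
iter 1:
  A via A→b b: +{b}
  B via B→b: +{b}
  S via S→B b: +{b}
  S via S→a A: +{a}
  FIRST[S]={a,b}  FIRST[A]={b}  FIRST[B]={b}
iter 2: (no change)
  FIRST[S]={a,b}  FIRST[A]={b}  FIRST[B]={b}

FOLLOW iteration:
initialize: $ ∈ FOLLOW(S)
[1]
  S→B b: FOLLOW(B) ⊇ FIRST(b) = {b}; new: +{b}
  S→a A: FOLLOW(A) ⊇ FOLLOW(S) ⊇ {$}; new: +{$}
  S: {$}  A: {$}  B: {b}
[2] (no change)
  S: {$}  A: {$}  B: {b}

FOLLOW(B) = ["b"]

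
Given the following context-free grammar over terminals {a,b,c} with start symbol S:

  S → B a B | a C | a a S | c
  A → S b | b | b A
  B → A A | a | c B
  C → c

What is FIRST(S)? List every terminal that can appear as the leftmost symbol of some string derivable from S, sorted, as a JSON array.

FIRST sets, iterate to fixpoint:
iter 1:
  A via A→b: +{b}
  B via B→A A: +{b}
  B via B→a: +{a}
  B via B→c B: +{c}
  C via C→c: +{c}
  S via S→B a B: +{a,b,c}
  FIRST[S]={a,b,c}  FIRST[A]={b}  FIRST[B]={a,b,c}  FIRST[C]={c}
iter 2:
  A via A→S b: +{a,c}
  FIRST[S]={a,b,c}  FIRST[A]={a,b,c}  FIRST[B]={a,b,c}  FIRST[C]={c}
iter 3: done
  FIRST[S]={a,b,c}  FIRST[A]={a,b,c}  FIRST[B]={a,b,c}  FIRST[C]={c}

FIRST(S) = ["a", "b", "c"]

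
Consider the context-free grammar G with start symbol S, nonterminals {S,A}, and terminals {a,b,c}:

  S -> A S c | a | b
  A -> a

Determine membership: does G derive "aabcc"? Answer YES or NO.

Convert to CNF:
  S -> A X1 | a | b
  A -> a
  T0 -> c
  X1 -> S T0

CYK table (by increasing span):
  [0..0]={A,S}  "a"
  [1..1]={A,S}  "a"
  [2..2]={S}  "b"
  [3..3]={T0}  "c"  orig:{}
  [4..4]={T0}  "c"  orig:{}
  [0..1]=∅  "aa"
  [1..2]=∅  "ab"
  [2..3]={X1}  "bc"  orig:{}
  [3..4]=∅  "cc"
  [0..2]=∅  "aab"
  [1..3]={S}  "abc"
  [2..4]=∅  "bcc"
  [0..3]=∅  "aabc"
  [1..4]={X1}  "abcc"  orig:{}
  [0..4]={S}  "aabcc"

S ∈ T[0,4] ⇒ YES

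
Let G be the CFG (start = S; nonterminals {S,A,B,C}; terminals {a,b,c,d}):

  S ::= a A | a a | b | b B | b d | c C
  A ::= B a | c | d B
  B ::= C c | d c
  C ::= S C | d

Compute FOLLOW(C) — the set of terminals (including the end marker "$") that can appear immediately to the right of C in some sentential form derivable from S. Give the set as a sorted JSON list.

Compute FIRST by fixpoint:
pass 1:
  A via A→c: +{c}
  A via A→d B: +{d}
  B via B→d c: +{d}
  C via C→d: +{d}
  S via S→a A: +{a}
  S via S→b: +{b}
  S via S→c C: +{c}
  S: {a,b,c}  A: {c,d}  B: {d}  C: {d}
pass 2:
  C via C→S C: +{a,b,c}
  S: {a,b,c}  A: {c,d}  B: {d}  C: {a,b,c,d}
pass 3:
  B via B→C c: +{a,b,c}
  S: {a,b,c}  A: {c,d}  B: {a,b,c,d}  C: {a,b,c,d}
pass 4:
  A via A→B a: +{a,b}
  S: {a,b,c}  A: {a,b,c,d}  B: {a,b,c,d}  C: {a,b,c,d}
pass 5: (stable)
  S: {a,b,c}  A: {a,b,c,d}  B: {a,b,c,d}  C: {a,b,c,d}

FOLLOW iteration:
initialize: $ ∈ FOLLOW(S)
[1]
  A→B a: FOLLOW(B) ⊇ FIRST(a) = {a}; new: +{a}
  B→C c: FOLLOW(C) ⊇ FIRST(c) = {c}; new: +{c}
  C→S C: FOLLOW(S) ⊇ FIRST(C) = {a,b,c,d}; new: +{a,b,c,d}
  S→a A: FOLLOW(A) ⊇ FOLLOW(S) ⊇ {$,a,b,c,d}; new: +{$,a,b,c,d}
  S→b B: FOLLOW(B) ⊇ FOLLOW(S) ⊇ {$,a,b,c,d}; new: +{$,b,c,d}
  S→c C: FOLLOW(C) ⊇ FOLLOW(S) ⊇ {$,a,b,c,d}; new: +{$,a,b,d}
  FOLLOW(S)={$,a,b,c,d}  FOLLOW(A)={$,a,b,c,d}  FOLLOW(B)={$,a,b,c,d}  FOLLOW(C)={$,a,b,c,d}
[2] — fixpoint
  FOLLOW(S)={$,a,b,c,d}  FOLLOW(A)={$,a,b,c,d}  FOLLOW(B)={$,a,b,c,d}  FOLLOW(C)={$,a,b,c,d}

FOLLOW(C) = ["$", "a", "b", "c", "d"]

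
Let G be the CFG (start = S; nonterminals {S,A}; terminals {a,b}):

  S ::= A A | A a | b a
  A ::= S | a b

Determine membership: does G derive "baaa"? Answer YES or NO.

CNF form of G:
  S -> A A | A T0 | T1 T0
  A -> A A | A T0 | T0 T1 | T1 T0
  T0 -> a
  T1 -> b

Fill CYK table bottom-up:
  [0..0]={T1}  "b"  orig:{}
  [1..1]={T0}  "a"  orig:{}
  [2..2]={T0}  "a"  orig:{}
  [3..3]={T0}  "a"  orig:{}
  [0..1]={A,S}  "ba"
  [1..2]=∅  "aa"
  [2..3]=∅  "aa"
  [0..2]={A,S}  "baa"
  [1..3]=∅  "aaa"
  [0..3]={A,S}  "baaa"

S ∈ T[0,3] ⇒ YES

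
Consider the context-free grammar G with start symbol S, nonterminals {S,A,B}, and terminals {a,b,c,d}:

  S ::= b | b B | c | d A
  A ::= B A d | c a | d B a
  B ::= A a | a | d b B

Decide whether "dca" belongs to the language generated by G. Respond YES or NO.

CNF form of G:
  S -> T0 A | T3 B | b | c
  A -> B X4 | T0 X5 | T1 T2
  B -> A T2 | T0 X6 | a
  T0 -> d
  T1 -> c
  T2 -> a
  T3 -> b
  X4 -> A T0
  X5 -> B T2
  X6 -> T3 B

CYK fill:
  T[0,0] 'd' = {T0}  orig:{}
  T[1,1] 'c' = {S,T1}  orig:{S}
  T[2,2] 'a' = {B,T2}  orig:{B}
  T[0,1] 'dc' = ∅
  T[1,2] 'ca' = {A}
  T[0,2] 'dca' = {S}

S ∈ T[0,2] ⇒ YES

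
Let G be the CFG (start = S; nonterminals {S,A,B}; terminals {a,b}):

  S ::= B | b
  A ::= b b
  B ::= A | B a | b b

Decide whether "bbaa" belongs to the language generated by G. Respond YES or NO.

CNF form of G:
  S -> B T1 | T0 T0 | b
  A -> T0 T0
  B -> B T1 | T0 T0
  T0 -> b
  T1 -> a

CYK table (by increasing span):
  [0..0]={S,T0}  "b"  orig:{S}
  [1..1]={S,T0}  "b"  orig:{S}
  [2..2]={T1}  "a"  orig:{}
  [3..3]={T1}  "a"  orig:{}
  [0..1]={A,B,S}  "bb"
  [1..2]=∅  "ba"
  [2..3]=∅  "aa"
  [0..2]={B,S}  "bba"
  [1..3]=∅  "baa"
  [0..3]={B,S}  "bbaa"

S ∈ T[0,3] ⇒ YES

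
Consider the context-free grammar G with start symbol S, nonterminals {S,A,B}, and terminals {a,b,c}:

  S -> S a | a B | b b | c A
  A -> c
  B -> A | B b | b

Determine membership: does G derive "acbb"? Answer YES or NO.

CNF form of G:
  S -> S T1 | T0 T0 | T1 B | T2 A
  A -> c
  B -> B T0 | b | c
  T0 -> b
  T1 -> a
  T2 -> c

CYK table (by increasing span):
  cell(0,0) a: {T1}  orig:{}
  cell(1,1) c: {A,B,T2}  orig:{A,B}
  cell(2,2) b: {B,T0}  orig:{B}
  cell(3,3) b: {B,T0}  orig:{B}
  cell(0,1) ac: {S}
  cell(1,2) cb: {B}
  cell(2,3) bb: {B,S}
  cell(0,2) acb: {S}
  cell(1,3) cbb: {B}
  cell(0,3) acbb: {S}

S ∈ T[0,3] ⇒ YES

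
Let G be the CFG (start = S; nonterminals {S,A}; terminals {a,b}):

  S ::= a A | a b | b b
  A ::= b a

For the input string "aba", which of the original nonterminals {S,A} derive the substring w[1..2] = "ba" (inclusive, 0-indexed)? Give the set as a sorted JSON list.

Convert to CNF:
  S -> T0 T0 | T1 A | T1 T0
  A -> T0 T1
  T0 -> b
  T1 -> a

CYK fill, restricted to cells inside w[1..2]:
  T[1,1] 'b' = {T0}  orig:{}
  T[2,2] 'a' = {T1}  orig:{}
  T[1,2] 'ba' = {A}

Original NTs in T[1,2] deriving "ba": ["A"]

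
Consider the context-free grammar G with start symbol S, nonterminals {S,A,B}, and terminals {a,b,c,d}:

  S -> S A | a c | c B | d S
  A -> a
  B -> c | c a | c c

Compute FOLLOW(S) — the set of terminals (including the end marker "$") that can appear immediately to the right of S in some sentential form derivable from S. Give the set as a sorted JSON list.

FIRST sets, iterate to fixpoint:
round 1:
  A via A→a: +{a}
  B via B→c: +{c}
  S via S→a c: +{a}
  S via S→c B: +{c}
  S via S→d S: +{d}
  FIRST(S)={a,c,d}  FIRST(A)={a}  FIRST(B)={c}
round 2: (no change)
  FIRST(S)={a,c,d}  FIRST(A)={a}  FIRST(B)={c}

FOLLOW sets:
seed FOLLOW(S) with $
[1]
  S→S A: FOLLOW(S) ⊇ FIRST(A) = {a}; new: +{a}
  S→S A: FOLLOW(A) ⊇ FOLLOW(S) ⊇ {$,a}; new: +{$,a}
  S→c B: FOLLOW(B) ⊇ FOLLOW(S) ⊇ {$,a}; new: +{$,a}
  FOLLOW[S]={$,a}  FOLLOW[A]={$,a}  FOLLOW[B]={$,a}
[2] (no change)
  FOLLOW[S]={$,a}  FOLLOW[A]={$,a}  FOLLOW[B]={$,a}

FOLLOW(S) = ["$", "a"]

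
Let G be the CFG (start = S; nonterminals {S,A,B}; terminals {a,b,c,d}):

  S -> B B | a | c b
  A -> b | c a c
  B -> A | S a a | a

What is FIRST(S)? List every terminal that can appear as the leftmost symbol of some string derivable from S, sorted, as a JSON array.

Compute FIRST by fixpoint:
[1]
  A via A→b: +{b}
  A via A→c a c: +{c}
  B via B→A: +{b,c}
  B via B→a: +{a}
  S via S→B B: +{a,b,c}
  FIRST(S)={a,b,c}  FIRST(A)={b,c}  FIRST(B)={a,b,c}
[2] done
  FIRST(S)={a,b,c}  FIRST(A)={b,c}  FIRST(B)={a,b,c}

FIRST(S) = ["a", "b", "c"]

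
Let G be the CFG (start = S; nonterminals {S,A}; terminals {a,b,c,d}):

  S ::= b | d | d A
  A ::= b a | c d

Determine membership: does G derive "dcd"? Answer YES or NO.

Convert to CNF:
  S -> T3 A | b | d
  A -> T0 T1 | T2 T3
  T0 -> b
  T1 -> a
  T2 -> c
  T3 -> d

CYK fill:
  cell(0,0) d: {S,T3}  orig:{S}
  cell(1,1) c: {T2}  orig:{}
  cell(2,2) d: {S,T3}  orig:{S}
  cell(0,1) dc: ∅
  cell(1,2) cd: {A}
  cell(0,2) dcd: {S}

S ∈ T[0,2] ⇒ YES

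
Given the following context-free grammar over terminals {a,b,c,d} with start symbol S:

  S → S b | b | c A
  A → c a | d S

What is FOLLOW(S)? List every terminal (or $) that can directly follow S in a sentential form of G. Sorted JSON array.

FIRST sets, iterate to fixpoint:
pass 1:
  A via A→c a: +{c}
  A via A→d S: +{d}
  S via S→b: +{b}
  S via S→c A: +{c}
  FIRST(S)={b,c}  FIRST(A)={c,d}
pass 2: (stable)
  FIRST(S)={b,c}  FIRST(A)={c,d}

FOLLOW sets:
initialize: $ ∈ FOLLOW(S)
pass 1:
  S→S b: FOLLOW(S) ⊇ FIRST(b) = {b}; new: +{b}
  S→c A: FOLLOW(A) ⊇ FOLLOW(S) ⊇ {$,b}; new: +{$,b}
  FOLLOW[S]={$,b}  FOLLOW[A]={$,b}
pass 2: done
  FOLLOW[S]={$,b}  FOLLOW[A]={$,b}

FOLLOW(S) = ["$", "b"]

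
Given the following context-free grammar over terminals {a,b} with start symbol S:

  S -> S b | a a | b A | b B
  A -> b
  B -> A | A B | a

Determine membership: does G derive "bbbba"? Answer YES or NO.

CNF form of G:
  S -> S T0 | T0 A | T0 B | T1 T1
  A -> b
  B -> A B | a | b
  T0 -> b
  T1 -> a

Fill CYK table bottom-up:
  [0..0]={A,B,T0}  "b"  orig:{A,B}
  [1..1]={A,B,T0}  "b"  orig:{A,B}
  [2..2]={A,B,T0}  "b"  orig:{A,B}
  [3..3]={A,B,T0}  "b"  orig:{A,B}
  [4..4]={B,T1}  "a"  orig:{B}
  [0..1]={B,S}  "bb"
  [1..2]={B,S}  "bb"
  [2..3]={B,S}  "bb"
  [3..4]={B,S}  "ba"
  [0..2]={B,S}  "bbb"
  [1..3]={B,S}  "bbb"
  [2..4]={B,S}  "bba"
  [0..3]={B,S}  "bbbb"
  [1..4]={B,S}  "bbba"
  [0..4]={B,S}  "bbbba"

S ∈ T[0,4] ⇒ YES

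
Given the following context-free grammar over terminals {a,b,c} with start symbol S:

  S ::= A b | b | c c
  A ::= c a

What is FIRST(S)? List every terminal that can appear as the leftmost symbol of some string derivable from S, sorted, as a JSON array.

FIRST sets, iterate to fixpoint:
iter 1:
  A via A→c a: +{c}
  S via S→A b: +{c}
  S via S→b: +{b}
  S: {b,c}  A: {c}
iter 2: — fixpoint
  S: {b,c}  A: {c}

FIRST(S) = ["b", "c"]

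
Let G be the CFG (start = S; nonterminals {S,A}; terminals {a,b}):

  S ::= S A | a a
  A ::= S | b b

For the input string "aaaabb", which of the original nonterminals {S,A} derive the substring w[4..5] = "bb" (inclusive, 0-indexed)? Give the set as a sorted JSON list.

Convert to CNF:
  S -> S A | T0 T0
  A -> S A | T0 T0 | T1 T1
  T0 -> a
  T1 -> b

CYK table (by increasing span), restricted to cells inside w[4..5]:
  [4..4]={T1}  "b"  orig:{}
  [5..5]={T1}  "b"  orig:{}
  [4..5]={A}  "bb"

Original NTs in T[4,5] deriving "bb": ["A"]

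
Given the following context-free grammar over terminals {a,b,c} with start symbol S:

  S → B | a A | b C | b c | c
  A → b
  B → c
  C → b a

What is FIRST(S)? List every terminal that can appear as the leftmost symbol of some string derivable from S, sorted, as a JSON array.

Compute FIRST by fixpoint:
[1]
  A via A→b: +{b}
  B via B→c: +{c}
  C via C→b a: +{b}
  S via S→B: +{c}
  S via S→a A: +{a}
  S via S→b C: +{b}
  S: {a,b,c}  A: {b}  B: {c}  C: {b}
[2] — fixpoint
  S: {a,b,c}  A: {b}  B: {c}  C: {b}

FIRST(S) = ["a", "b", "c"]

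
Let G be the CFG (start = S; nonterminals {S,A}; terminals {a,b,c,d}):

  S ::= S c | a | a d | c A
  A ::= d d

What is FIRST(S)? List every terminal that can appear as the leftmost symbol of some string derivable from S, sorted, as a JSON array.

FIRST iteration:
[1]
  A via A→d d: +{d}
  S via S→a: +{a}
  S via S→c A: +{c}
  S: {a,c}  A: {d}
[2] — fixpoint
  S: {a,c}  A: {d}

FIRST(S) = ["a", "c"]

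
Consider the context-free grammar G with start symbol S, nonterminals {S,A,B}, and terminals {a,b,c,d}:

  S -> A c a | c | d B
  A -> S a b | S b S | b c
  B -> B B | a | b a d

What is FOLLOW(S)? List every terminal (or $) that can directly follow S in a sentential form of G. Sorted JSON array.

FIRST sets, iterate to fixpoint:
pass 1:
  A via A→b c: +{b}
  B via B→a: +{a}
  B via B→b a d: +{b}
  S via S→A c a: +{b}
  S via S→c: +{c}
  S via S→d B: +{d}
  FIRST(S)={b,c,d}  FIRST(A)={b}  FIRST(B)={a,b}
pass 2:
  A via A→S a b: +{c,d}
  FIRST(S)={b,c,d}  FIRST(A)={b,c,d}  FIRST(B)={a,b}
pass 3: (no change)
  FIRST(S)={b,c,d}  FIRST(A)={b,c,d}  FIRST(B)={a,b}

Compute FOLLOW by fixpoint:
initialize: $ ∈ FOLLOW(S)
pass 1:
  A→S a b: FOLLOW(S) ⊇ FIRST(a) = {a}; new: +{a}
  A→S b S: FOLLOW(S) ⊇ FIRST(b) = {b}; new: +{b}
  B→B B: FOLLOW(B) ⊇ FIRST(B) = {a,b}; new: +{a,b}
  S→A c a: FOLLOW(A) ⊇ FIRST(c) = {c}; new: +{c}
  S→d B: FOLLOW(B) ⊇ FOLLOW(S) ⊇ {$,a,b}; new: +{$}
  FOLLOW(S)={$,a,b}  FOLLOW(A)={c}  FOLLOW(B)={$,a,b}
pass 2:
  A→S b S: FOLLOW(S) ⊇ FOLLOW(A) ⊇ {c}; new: +{c}
  S→d B: FOLLOW(B) ⊇ FOLLOW(S) ⊇ {$,a,b,c}; new: +{c}
  FOLLOW(S)={$,a,b,c}  FOLLOW(A)={c}  FOLLOW(B)={$,a,b,c}
pass 3: (stable)
  FOLLOW(S)={$,a,b,c}  FOLLOW(A)={c}  FOLLOW(B)={$,a,b,c}

FOLLOW(S) = ["$", "a", "b", "c"]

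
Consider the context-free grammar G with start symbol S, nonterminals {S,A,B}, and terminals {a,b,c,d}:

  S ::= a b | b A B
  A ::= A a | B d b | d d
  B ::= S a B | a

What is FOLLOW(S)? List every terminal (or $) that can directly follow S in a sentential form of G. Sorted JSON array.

Compute FIRST by fixpoint:
[1]
  A via A→d d: +{d}
  B via B→a: +{a}
  S via S→a b: +{a}
  S via S→b A B: +{b}
  S: {a,b}  A: {d}  B: {a}
[2]
  A via A→B d b: +{a}
  B via B→S a B: +{b}
  S: {a,b}  A: {a,d}  B: {a,b}
[3]
  A via A→B d b: +{b}
  S: {a,b}  A: {a,b,d}  B: {a,b}
[4] done
  S: {a,b}  A: {a,b,d}  B: {a,b}

FOLLOW sets:
seed FOLLOW(S) with $
round 1:
  A→A a: FOLLOW(A) ⊇ FIRST(a) = {a}; new: +{a}
  A→B d b: FOLLOW(B) ⊇ FIRST(d) = {d}; new: +{d}
  B→S a B: FOLLOW(S) ⊇ FIRST(a) = {a}; new: +{a}
  S→b A B: FOLLOW(A) ⊇ FIRST(B) = {a,b}; new: +{b}
  S→b A B: FOLLOW(B) ⊇ FOLLOW(S) ⊇ {$,a}; new: +{$,a}
  FOLLOW(S)={$,a}  FOLLOW(A)={a,b}  FOLLOW(B)={$,a,d}
round 2: (stable)
  FOLLOW(S)={$,a}  FOLLOW(A)={a,b}  FOLLOW(B)={$,a,d}

FOLLOW(S) = ["$", "a"]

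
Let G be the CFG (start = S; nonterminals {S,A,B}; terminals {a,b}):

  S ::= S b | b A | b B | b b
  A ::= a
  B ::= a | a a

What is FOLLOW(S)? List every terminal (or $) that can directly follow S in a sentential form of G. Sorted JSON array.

FIRST iteration:
pass 1:
  A via A→a: +{a}
  B via B→a: +{a}
  S via S→b A: +{b}
  FIRST(S)={b}  FIRST(A)={a}  FIRST(B)={a}
pass 2: (stable)
  FIRST(S)={b}  FIRST(A)={a}  FIRST(B)={a}

FOLLOW iteration:
FOLLOW(S) := {$}
[1]
  S→S b: FOLLOW(S) ⊇ FIRST(b) = {b}; new: +{b}
  S→b A: FOLLOW(A) ⊇ FOLLOW(S) ⊇ {$,b}; new: +{$,b}
  S→b B: FOLLOW(B) ⊇ FOLLOW(S) ⊇ {$,b}; new: +{$,b}
  S: {$,b}  A: {$,b}  B: {$,b}
[2] — fixpoint
  S: {$,b}  A: {$,b}  B: {$,b}

FOLLOW(S) = ["$", "b"]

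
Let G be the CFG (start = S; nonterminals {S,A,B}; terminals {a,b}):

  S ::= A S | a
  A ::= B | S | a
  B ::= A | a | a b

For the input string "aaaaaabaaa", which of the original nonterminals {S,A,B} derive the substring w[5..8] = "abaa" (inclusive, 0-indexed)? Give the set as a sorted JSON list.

Convert to CNF:
  S -> A S | a
  A -> A S | T0 T1 | a
  B -> A S | T0 T1 | a
  T0 -> a
  T1 -> b

Fill CYK table bottom-up, restricted to cells inside w[5..8]:
  [5..5]={A,B,S,T0}  "a"  orig:{A,B,S}
  [6..6]={T1}  "b"  orig:{}
  [7..7]={A,B,S,T0}  "a"  orig:{A,B,S}
  [8..8]={A,B,S,T0}  "a"  orig:{A,B,S}
  [5..6]={A,B}  "ab"
  [6..7]=∅  "ba"
  [7..8]={A,B,S}  "aa"
  [5..7]={A,B,S}  "aba"
  [6..8]=∅  "baa"
  [5..8]={A,B,S}  "abaa"

Original NTs in T[5,8] deriving "abaa": ["A", "B", "S"]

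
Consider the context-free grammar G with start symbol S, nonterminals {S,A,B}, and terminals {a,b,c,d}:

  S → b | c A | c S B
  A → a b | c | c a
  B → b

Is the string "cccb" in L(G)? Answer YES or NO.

Convert to CNF:
  S -> T2 A | T2 X3 | b
  A -> T0 T1 | T2 T0 | c
  B -> b
  T0 -> a
  T1 -> b
  T2 -> c
  X3 -> S B

Fill CYK table bottom-up:
  T[0,0] 'c' = {A,T2}  orig:{A}
  T[1,1] 'c' = {A,T2}  orig:{A}
  T[2,2] 'c' = {A,T2}  orig:{A}
  T[3,3] 'b' = {B,S,T1}  orig:{B,S}
  T[0,1] 'cc' = {S}
  T[1,2] 'cc' = {S}
  T[2,3] 'cb' = ∅
  T[0,2] 'ccc' = ∅
  T[1,3] 'ccb' = {X3}  orig:{}
  T[0,3] 'cccb' = {S}

S ∈ T[0,3] ⇒ YES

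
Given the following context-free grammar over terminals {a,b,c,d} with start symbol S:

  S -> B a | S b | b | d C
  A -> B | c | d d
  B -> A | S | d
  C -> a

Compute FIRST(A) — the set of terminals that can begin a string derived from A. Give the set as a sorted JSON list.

FIRST iteration:
round 1:
  A via A→c: +{c}
  A via A→d d: +{d}
  B via B→A: +{c,d}
  C via C→a: +{a}
  S via S→B a: +{c,d}
  S via S→b: +{b}
  FIRST[S]={b,c,d}  FIRST[A]={c,d}  FIRST[B]={c,d}  FIRST[C]={a}
round 2:
  B via B→S: +{b}
  FIRST[S]={b,c,d}  FIRST[A]={c,d}  FIRST[B]={b,c,d}  FIRST[C]={a}
round 3:
  A via A→B: +{b}
  FIRST[S]={b,c,d}  FIRST[A]={b,c,d}  FIRST[B]={b,c,d}  FIRST[C]={a}
round 4: done
  FIRST[S]={b,c,d}  FIRST[A]={b,c,d}  FIRST[B]={b,c,d}  FIRST[C]={a}

FIRST(A) = ["b", "c", "d"]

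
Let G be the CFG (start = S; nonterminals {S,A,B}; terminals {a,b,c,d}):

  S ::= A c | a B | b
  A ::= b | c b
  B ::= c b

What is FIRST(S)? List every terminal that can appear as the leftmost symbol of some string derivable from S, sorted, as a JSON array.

FIRST iteration:
iter 1:
  A via A→b: +{b}
  A via A→c b: +{c}
  B via B→c b: +{c}
  S via S→A c: +{b,c}
  S via S→a B: +{a}
  S: {a,b,c}  A: {b,c}  B: {c}
iter 2: done
  S: {a,b,c}  A: {b,c}  B: {c}

FIRST(S) = ["a", "b", "c"]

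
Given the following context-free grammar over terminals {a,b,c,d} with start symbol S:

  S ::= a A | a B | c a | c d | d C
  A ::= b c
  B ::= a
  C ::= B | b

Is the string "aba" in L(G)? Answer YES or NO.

Convert to CNF:
  S -> T1 T2 | T1 T3 | T2 A | T2 B | T3 C
  A -> T0 T1
  B -> a
  C -> a | b
  T0 -> b
  T1 -> c
  T2 -> a
  T3 -> d

CYK fill:
  cell(0,0) a: {B,C,T2}  orig:{B,C}
  cell(1,1) b: {C,T0}  orig:{C}
  cell(2,2) a: {B,C,T2}  orig:{B,C}
  cell(0,1) ab: ∅
  cell(1,2) ba: ∅
  cell(0,2) aba: ∅

S ∉ T[0,2] ⇒ NO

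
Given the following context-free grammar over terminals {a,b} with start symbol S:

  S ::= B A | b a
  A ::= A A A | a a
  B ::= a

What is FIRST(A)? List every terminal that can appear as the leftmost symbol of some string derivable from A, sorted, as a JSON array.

FIRST sets, iterate to fixpoint:
[1]
  A via A→a a: +{a}
  B via B→a: +{a}
  S via S→B A: +{a}
  S via S→b a: +{b}
  FIRST(S)={a,b}  FIRST(A)={a}  FIRST(B)={a}
[2] (stable)
  FIRST(S)={a,b}  FIRST(A)={a}  FIRST(B)={a}

FIRST(A) = ["a"]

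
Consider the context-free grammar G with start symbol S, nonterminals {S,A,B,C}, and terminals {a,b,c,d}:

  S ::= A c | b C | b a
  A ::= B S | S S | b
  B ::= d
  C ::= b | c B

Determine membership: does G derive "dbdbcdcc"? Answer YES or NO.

Convert to CNF:
  S -> A T0 | T1 C | T1 T2
  A -> B S | S S | b
  B -> d
  C -> T0 B | b
  T0 -> c
  T1 -> b
  T2 -> a

Fill CYK table bottom-up:
  [0..0]={B}  "d"
  [1..1]={A,C,T1}  "b"  orig:{A,C}
  [2..2]={B}  "d"
  [3..3]={A,C,T1}  "b"  orig:{A,C}
  [4..4]={T0}  "c"  orig:{}
  [5..5]={B}  "d"
  [6..6]={T0}  "c"  orig:{}
  [7..7]={T0}  "c"  orig:{}
  [0..1]=∅  "db"
  [1..2]=∅  "bd"
  [2..3]=∅  "db"
  [3..4]={S}  "bc"
  [4..5]={C}  "cd"
  [5..6]=∅  "dc"
  [6..7]=∅  "cc"
  [0..2]=∅  "dbd"
  [1..3]=∅  "bdb"
  [2..4]={A}  "dbc"
  [3..5]={S}  "bcd"
  [4..6]=∅  "cdc"
  [5..7]=∅  "dcc"
  [0..3]=∅  "dbdb"
  [1..4]=∅  "bdbc"
  [2..5]={A}  "dbcd"
  [3..6]=∅  "bcdc"
  [4..7]=∅  "cdcc"
  [0..4]=∅  "dbdbc"
  [1..5]=∅  "bdbcd"
  [2..6]={S}  "dbcdc"
  [3..7]=∅  "bcdcc"
  [0..5]=∅  "dbdbcd"
  [1..6]=∅  "bdbcdc"
  [2..7]=∅  "dbcdcc"
  [0..6]=∅  "dbdbcdc"
  [1..7]=∅  "bdbcdcc"
  [0..7]=∅  "dbdbcdcc"

S ∉ T[0,7] ⇒ NO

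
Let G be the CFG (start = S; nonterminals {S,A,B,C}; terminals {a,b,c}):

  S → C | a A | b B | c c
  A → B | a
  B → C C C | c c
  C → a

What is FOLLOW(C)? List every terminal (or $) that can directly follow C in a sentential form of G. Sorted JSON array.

Compute FIRST by fixpoint:
iter 1:
  A via A→a: +{a}
  B via B→c c: +{c}
  C via C→a: +{a}
  S via S→C: +{a}
  S via S→b B: +{b}
  S via S→c c: +{c}
  S: {a,b,c}  A: {a}  B: {c}  C: {a}
iter 2:
  A via A→B: +{c}
  B via B→C C C: +{a}
  S: {a,b,c}  A: {a,c}  B: {a,c}  C: {a}
iter 3: (no change)
  S: {a,b,c}  A: {a,c}  B: {a,c}  C: {a}

FOLLOW sets:
seed FOLLOW(S) with $
pass 1:
  B→C C C: FOLLOW(C) ⊇ FIRST(C) = {a}; new: +{a}
  S→C: FOLLOW(C) ⊇ FOLLOW(S) ⊇ {$}; new: +{$}
  S→a A: FOLLOW(A) ⊇ FOLLOW(S) ⊇ {$}; new: +{$}
  S→b B: FOLLOW(B) ⊇ FOLLOW(S) ⊇ {$}; new: +{$}
  S: {$}  A: {$}  B: {$}  C: {$,a}
pass 2: done
  S: {$}  A: {$}  B: {$}  C: {$,a}

FOLLOW(C) = ["$", "a"]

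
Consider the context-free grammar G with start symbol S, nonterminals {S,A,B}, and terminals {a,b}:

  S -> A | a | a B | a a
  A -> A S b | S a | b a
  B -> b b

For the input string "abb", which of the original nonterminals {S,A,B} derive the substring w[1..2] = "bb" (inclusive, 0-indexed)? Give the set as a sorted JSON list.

CNF form of G:
  S -> A X3 | S T1 | T0 T1 | T1 B | T1 T1 | a
  A -> A X2 | S T1 | T0 T1
  B -> T0 T0
  T0 -> b
  T1 -> a
  X2 -> S T0
  X3 -> S T0

CYK fill — only the sub-triangle for w[1..2]:
  [1..1]={T0}  "b"  orig:{}
  [2..2]={T0}  "b"  orig:{}
  [1..2]={B}  "bb"

Original NTs in T[1,2] deriving "bb": ["B"]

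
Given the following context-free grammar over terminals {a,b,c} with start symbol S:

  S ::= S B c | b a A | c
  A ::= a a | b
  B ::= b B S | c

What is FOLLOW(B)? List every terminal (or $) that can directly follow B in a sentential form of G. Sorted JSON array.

FIRST sets, iterate to fixpoint:
iter 1:
  A via A→a a: +{a}
  A via A→b: +{b}
  B via B→b B S: +{b}
  B via B→c: +{c}
  S via S→b a A: +{b}
  S via S→c: +{c}
  S: {b,c}  A: {a,b}  B: {b,c}
iter 2: — fixpoint
  S: {b,c}  A: {a,b}  B: {b,c}

FOLLOW iteration:
initialize: $ ∈ FOLLOW(S)
pass 1:
  B→b B S: FOLLOW(B) ⊇ FIRST(S) = {b,c}; new: +{b,c}
  B→b B S: FOLLOW(S) ⊇ FOLLOW(B) ⊇ {b,c}; new: +{b,c}
  S→b a A: FOLLOW(A) ⊇ FOLLOW(S) ⊇ {$,b,c}; new: +{$,b,c}
  FOLLOW(S)={$,b,c}  FOLLOW(A)={$,b,c}  FOLLOW(B)={b,c}
pass 2: (stable)
  FOLLOW(S)={$,b,c}  FOLLOW(A)={$,b,c}  FOLLOW(B)={b,c}

FOLLOW(B) = ["b", "c"]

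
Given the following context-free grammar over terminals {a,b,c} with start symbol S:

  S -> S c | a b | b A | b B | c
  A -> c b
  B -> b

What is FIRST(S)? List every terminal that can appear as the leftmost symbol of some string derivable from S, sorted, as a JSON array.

Compute FIRST by fixpoint:
round 1:
  A via A→c b: +{c}
  B via B→b: +{b}
  S via S→a b: +{a}
  S via S→b A: +{b}
  S via S→c: +{c}
  S: {a,b,c}  A: {c}  B: {b}
round 2: done
  S: {a,b,c}  A: {c}  B: {b}

FIRST(S) = ["a", "b", "c"]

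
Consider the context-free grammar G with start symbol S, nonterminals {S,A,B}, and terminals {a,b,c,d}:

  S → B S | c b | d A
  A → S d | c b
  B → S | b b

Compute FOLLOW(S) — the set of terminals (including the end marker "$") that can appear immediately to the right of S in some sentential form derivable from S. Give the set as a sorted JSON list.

Compute FIRST by fixpoint:
pass 1:
  A via A→c b: +{c}
  B via B→b b: +{b}
  S via S→B S: +{b}
  S via S→c b: +{c}
  S via S→d A: +{d}
  S: {b,c,d}  A: {c}  B: {b}
pass 2:
  A via A→S d: +{b,d}
  B via B→S: +{c,d}
  S: {b,c,d}  A: {b,c,d}  B: {b,c,d}
pass 3: done
  S: {b,c,d}  A: {b,c,d}  B: {b,c,d}

FOLLOW sets:
seed FOLLOW(S) with $
[1]
  A→S d: FOLLOW(S) ⊇ FIRST(d) = {d}; new: +{d}
  S→B S: FOLLOW(B) ⊇ FIRST(S) = {b,c,d}; new: +{b,c,d}
  S→d A: FOLLOW(A) ⊇ FOLLOW(S) ⊇ {$,d}; new: +{$,d}
  FOLLOW(S)={$,d}  FOLLOW(A)={$,d}  FOLLOW(B)={b,c,d}
[2]
  B→S: FOLLOW(S) ⊇ FOLLOW(B) ⊇ {b,c,d}; new: +{b,c}
  S→d A: FOLLOW(A) ⊇ FOLLOW(S) ⊇ {$,b,c,d}; new: +{b,c}
  FOLLOW(S)={$,b,c,d}  FOLLOW(A)={$,b,c,d}  FOLLOW(B)={b,c,d}
[3] (no change)
  FOLLOW(S)={$,b,c,d}  FOLLOW(A)={$,b,c,d}  FOLLOW(B)={b,c,d}

FOLLOW(S) = ["$", "b", "c", "d"]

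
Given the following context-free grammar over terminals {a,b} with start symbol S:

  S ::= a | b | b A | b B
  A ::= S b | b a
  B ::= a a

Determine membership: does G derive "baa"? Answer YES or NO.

CNF form of G:
  S -> T0 A | T0 B | a | b
  A -> S T0 | T0 T1
  B -> T1 T1
  T0 -> b
  T1 -> a

Fill CYK table bottom-up:
  cell(0,0) b: {S,T0}  orig:{S}
  cell(1,1) a: {S,T1}  orig:{S}
  cell(2,2) a: {S,T1}  orig:{S}
  cell(0,1) ba: {A}
  cell(1,2) aa: {B}
  cell(0,2) baa: {S}

S ∈ T[0,2] ⇒ YES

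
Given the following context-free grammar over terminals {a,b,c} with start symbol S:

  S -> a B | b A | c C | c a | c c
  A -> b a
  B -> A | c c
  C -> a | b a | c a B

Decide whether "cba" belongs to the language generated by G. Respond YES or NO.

Convert to CNF:
  S -> T0 A | T1 B | T2 C | T2 T1 | T2 T2
  A -> T0 T1
  B -> T0 T1 | T2 T2
  C -> T0 T1 | T2 X3 | a
  T0 -> b
  T1 -> a
  T2 -> c
  X3 -> T1 B

CYK fill:
  T[0,0] 'c' = {T2}  orig:{}
  T[1,1] 'b' = {T0}  orig:{}
  T[2,2] 'a' = {C,T1}  orig:{C}
  T[0,1] 'cb' = ∅
  T[1,2] 'ba' = {A,B,C}
  T[0,2] 'cba' = {S}

S ∈ T[0,2] ⇒ YES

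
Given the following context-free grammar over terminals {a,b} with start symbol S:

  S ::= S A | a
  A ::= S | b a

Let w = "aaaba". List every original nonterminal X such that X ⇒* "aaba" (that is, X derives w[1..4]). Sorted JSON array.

Convert to CNF:
  S -> S A | a
  A -> S A | T0 T1 | a
  T0 -> b
  T1 -> a

Fill CYK table bottom-up (cells [i..j] with 1 ≤ i ≤ j ≤ 4 only):
  [1..1]={A,S,T1}  "a"  orig:{A,S}
  [2..2]={A,S,T1}  "a"  orig:{A,S}
  [3..3]={T0}  "b"  orig:{}
  [4..4]={A,S,T1}  "a"  orig:{A,S}
  [1..2]={A,S}  "aa"
  [2..3]=∅  "ab"
  [3..4]={A}  "ba"
  [1..3]=∅  "aab"
  [2..4]={A,S}  "aba"
  [1..4]={A,S}  "aaba"

Original NTs in T[1,4] deriving "aaba": ["A", "S"]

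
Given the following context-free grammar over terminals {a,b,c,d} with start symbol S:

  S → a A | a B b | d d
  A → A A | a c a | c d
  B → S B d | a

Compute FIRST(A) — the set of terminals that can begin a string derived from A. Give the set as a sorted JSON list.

Compute FIRST by fixpoint:
round 1:
  A via A→a c a: +{a}
  A via A→c d: +{c}
  B via B→a: +{a}
  S via S→a A: +{a}
  S via S→d d: +{d}
  FIRST[S]={a,d}  FIRST[A]={a,c}  FIRST[B]={a}
round 2:
  B via B→S B d: +{d}
  FIRST[S]={a,d}  FIRST[A]={a,c}  FIRST[B]={a,d}
round 3: done
  FIRST[S]={a,d}  FIRST[A]={a,c}  FIRST[B]={a,d}

FIRST(A) = ["a", "c"]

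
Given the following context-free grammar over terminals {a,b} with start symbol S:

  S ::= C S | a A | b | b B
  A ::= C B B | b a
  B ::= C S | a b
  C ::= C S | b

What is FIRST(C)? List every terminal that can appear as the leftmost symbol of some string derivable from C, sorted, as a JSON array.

Compute FIRST by fixpoint:
pass 1:
  A via A→b a: +{b}
  B via B→a b: +{a}
  C via C→b: +{b}
  S via S→C S: +{b}
  S via S→a A: +{a}
  S: {a,b}  A: {b}  B: {a}  C: {b}
pass 2:
  B via B→C S: +{b}
  S: {a,b}  A: {b}  B: {a,b}  C: {b}
pass 3: (stable)
  S: {a,b}  A: {b}  B: {a,b}  C: {b}

FIRST(C) = ["b"]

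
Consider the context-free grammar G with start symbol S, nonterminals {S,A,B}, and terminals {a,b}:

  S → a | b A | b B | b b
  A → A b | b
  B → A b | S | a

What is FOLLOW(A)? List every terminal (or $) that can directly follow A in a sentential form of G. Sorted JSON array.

Compute FIRST by fixpoint:
round 1:
  A via A→b: +{b}
  B via B→A b: +{b}
  B via B→a: +{a}
  S via S→a: +{a}
  S via S→b A: +{b}
  FIRST[S]={a,b}  FIRST[A]={b}  FIRST[B]={a,b}
round 2: — fixpoint
  FIRST[S]={a,b}  FIRST[A]={b}  FIRST[B]={a,b}

FOLLOW sets:
seed FOLLOW(S) with $
pass 1:
  A→A b: FOLLOW(A) ⊇ FIRST(b) = {b}; new: +{b}
  S→b A: FOLLOW(A) ⊇ FOLLOW(S) ⊇ {$}; new: +{$}
  S→b B: FOLLOW(B) ⊇ FOLLOW(S) ⊇ {$}; new: +{$}
  S: {$}  A: {$,b}  B: {$}
pass 2: — fixpoint
  S: {$}  A: {$,b}  B: {$}

FOLLOW(A) = ["$", "b"]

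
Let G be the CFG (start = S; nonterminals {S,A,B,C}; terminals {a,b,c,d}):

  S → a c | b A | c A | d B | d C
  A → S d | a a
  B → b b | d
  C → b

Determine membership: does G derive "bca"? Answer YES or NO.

Convert to CNF:
  S -> T0 B | T0 C | T1 T3 | T2 A | T3 A
  A -> S T0 | T1 T1
  B -> T2 T2 | d
  C -> b
  T0 -> d
  T1 -> a
  T2 -> b
  T3 -> c

Fill CYK table bottom-up:
  cell(0,0) b: {C,T2}  orig:{C}
  cell(1,1) c: {T3}  orig:{}
  cell(2,2) a: {T1}  orig:{}
  cell(0,1) bc: ∅
  cell(1,2) ca: ∅
  cell(0,2) bca: ∅

S ∉ T[0,2] ⇒ NO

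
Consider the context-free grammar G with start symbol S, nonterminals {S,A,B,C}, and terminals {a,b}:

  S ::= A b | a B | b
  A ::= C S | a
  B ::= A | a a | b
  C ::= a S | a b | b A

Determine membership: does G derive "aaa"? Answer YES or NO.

Convert to CNF:
  S -> A T1 | T0 B | b
  A -> C S | a
  B -> C S | T0 T0 | a | b
  C -> T0 S | T0 T1 | T1 A
  T0 -> a
  T1 -> b

CYK fill:
  T[0,0] 'a' = {A,B,T0}  orig:{A,B}
  T[1,1] 'a' = {A,B,T0}  orig:{A,B}
  T[2,2] 'a' = {A,B,T0}  orig:{A,B}
  T[0,1] 'aa' = {B,S}
  T[1,2] 'aa' = {B,S}
  T[0,2] 'aaa' = {C,S}

S ∈ T[0,2] ⇒ YES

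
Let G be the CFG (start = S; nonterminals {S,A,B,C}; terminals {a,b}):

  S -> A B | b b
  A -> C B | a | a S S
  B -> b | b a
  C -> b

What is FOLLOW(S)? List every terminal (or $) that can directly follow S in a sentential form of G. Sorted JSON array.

Compute FIRST by fixpoint:
iter 1:
  A via A→a: +{a}
  B via B→b: +{b}
  C via C→b: +{b}
  S via S→A B: +{a}
  S via S→b b: +{b}
  FIRST(S)={a,b}  FIRST(A)={a}  FIRST(B)={b}  FIRST(C)={b}
iter 2:
  A via A→C B: +{b}
  FIRST(S)={a,b}  FIRST(A)={a,b}  FIRST(B)={b}  FIRST(C)={b}
iter 3: (no change)
  FIRST(S)={a,b}  FIRST(A)={a,b}  FIRST(B)={b}  FIRST(C)={b}

FOLLOW iteration:
initialize: $ ∈ FOLLOW(S)
[1]
  A→C B: FOLLOW(C) ⊇ FIRST(B) = {b}; new: +{b}
  A→a S S: FOLLOW(S) ⊇ FIRST(S) = {a,b}; new: +{a,b}
  S→A B: FOLLOW(A) ⊇ FIRST(B) = {b}; new: +{b}
  S→A B: FOLLOW(B) ⊇ FOLLOW(S) ⊇ {$,a,b}; new: +{$,a,b}
  FOLLOW(S)={$,a,b}  FOLLOW(A)={b}  FOLLOW(B)={$,a,b}  FOLLOW(C)={b}
[2] (no change)
  FOLLOW(S)={$,a,b}  FOLLOW(A)={b}  FOLLOW(B)={$,a,b}  FOLLOW(C)={b}

FOLLOW(S) = ["$", "a", "b"]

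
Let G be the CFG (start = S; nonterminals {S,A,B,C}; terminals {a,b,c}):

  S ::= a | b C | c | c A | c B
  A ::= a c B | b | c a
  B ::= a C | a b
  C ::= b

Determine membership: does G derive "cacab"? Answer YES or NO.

Convert to CNF:
  S -> T1 A | T1 B | T2 C | a | c
  A -> T0 X3 | T1 T0 | b
  B -> T0 C | T0 T2
  C -> b
  T0 -> a
  T1 -> c
  T2 -> b
  X3 -> T1 B

CYK table (by increasing span):
  [0..0]={S,T1}  "c"  orig:{S}
  [1..1]={S,T0}  "a"  orig:{S}
  [2..2]={S,T1}  "c"  orig:{S}
  [3..3]={S,T0}  "a"  orig:{S}
  [4..4]={A,C,T2}  "b"  orig:{A,C}
  [0..1]={A}  "ca"
  [1..2]=∅  "ac"
  [2..3]={A}  "ca"
  [3..4]={B}  "ab"
  [0..2]=∅  "cac"
  [1..3]=∅  "aca"
  [2..4]={S,X3}  "cab"  orig:{S}
  [0..3]=∅  "caca"
  [1..4]={A}  "acab"
  [0..4]={S}  "cacab"

S ∈ T[0,4] ⇒ YES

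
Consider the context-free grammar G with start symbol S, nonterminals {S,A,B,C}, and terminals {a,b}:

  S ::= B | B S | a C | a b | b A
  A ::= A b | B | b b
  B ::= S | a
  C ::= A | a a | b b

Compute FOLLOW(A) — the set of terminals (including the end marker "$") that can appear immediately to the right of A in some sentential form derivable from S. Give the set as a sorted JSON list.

Compute FIRST by fixpoint:
round 1:
  A via A→b b: +{b}
  B via B→a: +{a}
  C via C→A: +{b}
  C via C→a a: +{a}
  S via S→B: +{a}
  S via S→b A: +{b}
  FIRST(S)={a,b}  FIRST(A)={b}  FIRST(B)={a}  FIRST(C)={a,b}
round 2:
  A via A→B: +{a}
  B via B→S: +{b}
  FIRST(S)={a,b}  FIRST(A)={a,b}  FIRST(B)={a,b}  FIRST(C)={a,b}
round 3: (stable)
  FIRST(S)={a,b}  FIRST(A)={a,b}  FIRST(B)={a,b}  FIRST(C)={a,b}

Compute FOLLOW by fixpoint:
seed FOLLOW(S) with $
pass 1:
  A→A b: FOLLOW(A) ⊇ FIRST(b) = {b}; new: +{b}
  A→B: FOLLOW(B) ⊇ FOLLOW(A) ⊇ {b}; new: +{b}
  B→S: FOLLOW(S) ⊇ FOLLOW(B) ⊇ {b}; new: +{b}
  S→B: FOLLOW(B) ⊇ FOLLOW(S) ⊇ {$,b}; new: +{$}
  S→B S: FOLLOW(B) ⊇ FIRST(S) = {a,b}; new: +{a}
  S→a C: FOLLOW(C) ⊇ FOLLOW(S) ⊇ {$,b}; new: +{$,b}
  S→b A: FOLLOW(A) ⊇ FOLLOW(S) ⊇ {$,b}; new: +{$}
  S: {$,b}  A: {$,b}  B: {$,a,b}  C: {$,b}
pass 2:
  B→S: FOLLOW(S) ⊇ FOLLOW(B) ⊇ {$,a,b}; new: +{a}
  S→a C: FOLLOW(C) ⊇ FOLLOW(S) ⊇ {$,a,b}; new: +{a}
  S→b A: FOLLOW(A) ⊇ FOLLOW(S) ⊇ {$,a,b}; new: +{a}
  S: {$,a,b}  A: {$,a,b}  B: {$,a,b}  C: {$,a,b}
pass 3: (no change)
  S: {$,a,b}  A: {$,a,b}  B: {$,a,b}  C: {$,a,b}

FOLLOW(A) = ["$", "a", "b"]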